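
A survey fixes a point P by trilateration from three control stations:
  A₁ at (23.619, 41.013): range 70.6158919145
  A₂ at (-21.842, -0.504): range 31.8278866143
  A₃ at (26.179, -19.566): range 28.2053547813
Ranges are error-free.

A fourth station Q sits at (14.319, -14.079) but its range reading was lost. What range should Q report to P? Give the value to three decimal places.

eq1: (x − 23.619)² + (y − 41.013)² = 70.6158919145²
eq2: (x + 21.842)² + (y + 0.504)² = 31.8278866143²
eq3: (x − 26.179)² + (y + 19.566)² = 28.2053547813²
eq2−eq3, eq2−eq1 (x²,y² cancel):
  96.042·x − 38.124·y = 808.313745
  90.922·x + 83.034·y = -2210.993475
det = 96.042·83.034 − -38.124·90.922 = 11441.061756
x = (808.313745·83.034 − -38.124·-2210.993475) / 11441.061756 = -1.501119
y = (96.042·-2210.993475 − 808.313745·90.922) / 11441.061756 = -24.983847
|P − Q| = √((-1.501119 − 14.319)² + (-24.983847 − -14.079)²) = 19.214366

19.214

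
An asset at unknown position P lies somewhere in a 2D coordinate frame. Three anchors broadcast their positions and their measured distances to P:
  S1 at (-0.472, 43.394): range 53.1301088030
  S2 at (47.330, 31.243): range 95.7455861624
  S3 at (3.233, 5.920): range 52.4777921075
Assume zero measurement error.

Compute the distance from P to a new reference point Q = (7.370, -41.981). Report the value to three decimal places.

82.031

eq1: (x + 0.472)² + (y − 43.394)² = 53.1301088030²
eq2: (x − 47.330)² + (y − 31.243)² = 95.7455861624²
eq3: (x − 3.233)² + (y − 5.920)² = 52.4777921075²
eq3−eq1, eq3−eq2 (x²,y² cancel):
  -7.410·x + 74.948·y = 1768.873534
  88.194·x + 50.646·y = -3242.543345
det = -7.410·50.646 − 74.948·88.194 = -6985.250772
x = (1768.873534·50.646 − 74.948·-3242.543345) / -6985.250772 = -47.615829
y = (-7.410·-3242.543345 − 1768.873534·88.194) / -6985.250772 = 18.893636
|P − Q| = √((-47.615829 − 7.370)² + (18.893636 − -41.981)²) = 82.031474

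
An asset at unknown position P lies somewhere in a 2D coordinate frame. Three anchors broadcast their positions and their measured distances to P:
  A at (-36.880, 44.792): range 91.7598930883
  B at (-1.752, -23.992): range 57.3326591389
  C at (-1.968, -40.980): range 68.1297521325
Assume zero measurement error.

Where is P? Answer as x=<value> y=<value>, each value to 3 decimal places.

eq1: (x + 36.880)² + (y − 44.792)² = 91.7598930883²
eq2: (x + 1.752)² + (y + 23.992)² = 57.3326591389²
eq3: (x + 1.968)² + (y + 40.980)² = 68.1297521325²
eq1−eq2, eq1−eq3 (x²,y² cancel):
  70.256·x − 137.568·y = 2345.072080
  69.824·x − 171.544·y = 2094.990614
det = 70.256·-171.544 − -137.568·69.824 = -2446.447232
x = (2345.072080·-171.544 − -137.568·2094.990614) / -2446.447232 = 46.630630
y = (70.256·2094.990614 − 2345.072080·69.824) / -2446.447232 = 6.767631

x=46.631 y=6.768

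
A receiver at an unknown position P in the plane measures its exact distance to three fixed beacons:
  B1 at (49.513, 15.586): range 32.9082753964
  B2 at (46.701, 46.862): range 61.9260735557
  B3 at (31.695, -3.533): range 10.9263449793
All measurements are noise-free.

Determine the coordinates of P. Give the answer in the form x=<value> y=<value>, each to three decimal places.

eq1: (x − 49.513)² + (y − 15.586)² = 32.9082753964²
eq2: (x − 46.701)² + (y − 46.862)² = 61.9260735557²
eq3: (x − 31.695)² + (y + 3.533)² = 10.9263449793²
eq2−eq3, eq2−eq1 (x²,y² cancel):
  -30.012·x − 100.790·y = 355.478240
  5.624·x − 62.552·y = 1069.314116
det = -30.012·-62.552 − -100.790·5.624 = 2444.153584
x = (355.478240·-62.552 − -100.790·1069.314116) / 2444.153584 = 34.997921
y = (-30.012·1069.314116 − 355.478240·5.624) / 2444.153584 = -13.948168

x=34.998 y=-13.948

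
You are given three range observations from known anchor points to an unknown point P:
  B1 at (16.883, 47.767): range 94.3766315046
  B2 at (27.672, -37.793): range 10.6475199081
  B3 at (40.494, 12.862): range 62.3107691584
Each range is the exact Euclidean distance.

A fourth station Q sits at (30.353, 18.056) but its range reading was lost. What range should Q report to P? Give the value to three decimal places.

eq1: (x − 16.883)² + (y − 47.767)² = 94.3766315046²
eq2: (x − 27.672)² + (y + 37.793)² = 10.6475199081²
eq3: (x − 40.494)² + (y − 12.862)² = 62.3107691584²
eq2−eq1, eq2−eq3 (x²,y² cancel):
  -21.578·x + 171.120·y = -8420.907349
  25.644·x + 101.310·y = -4158.117626
det = -21.578·101.310 − 171.120·25.644 = -6574.268460
x = (-8420.907349·101.310 − 171.120·-4158.117626) / -6574.268460 = 21.536242
y = (-21.578·-4158.117626 − -8420.907349·25.644) / -6574.268460 = -46.494848
|P − Q| = √((21.536242 − 30.353)² + (-46.494848 − 18.056)²) = 65.150189

65.150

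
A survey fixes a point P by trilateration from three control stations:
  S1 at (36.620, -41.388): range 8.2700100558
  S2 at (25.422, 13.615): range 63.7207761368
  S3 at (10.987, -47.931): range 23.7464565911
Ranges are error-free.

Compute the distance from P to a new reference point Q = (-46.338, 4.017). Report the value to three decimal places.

97.064

eq1: (x − 36.620)² + (y + 41.388)² = 8.2700100558²
eq2: (x − 25.422)² + (y − 13.615)² = 63.7207761368²
eq3: (x − 10.987)² + (y + 47.931)² = 23.7464565911²
eq2−eq1, eq2−eq3 (x²,y² cancel):
  22.396·x − 110.006·y = 6214.288880
  -28.870·x − 123.092·y = 5082.891732
det = 22.396·-123.092 − -110.006·-28.870 = -5932.641652
x = (6214.288880·-123.092 − -110.006·5082.891732) / -5932.641652 = 34.686177
y = (22.396·5082.891732 − 6214.288880·-28.870) / -5932.641652 = -49.428734
|P − Q| = √((34.686177 − -46.338)² + (-49.428734 − 4.017)²) = 97.063710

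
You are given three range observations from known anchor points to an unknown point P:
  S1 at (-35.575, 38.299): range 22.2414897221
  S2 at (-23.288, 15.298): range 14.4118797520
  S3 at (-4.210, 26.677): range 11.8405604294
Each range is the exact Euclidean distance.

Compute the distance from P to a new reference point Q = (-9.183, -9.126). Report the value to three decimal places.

37.485

eq1: (x + 35.575)² + (y − 38.299)² = 22.2414897221²
eq2: (x + 23.288)² + (y − 15.298)² = 14.4118797520²
eq3: (x + 4.210)² + (y − 26.677)² = 11.8405604294²
eq3−eq1, eq3−eq2 (x²,y² cancel):
  -62.730·x + 23.244·y = 1648.522603
  -38.156·x − 22.758·y = -20.530088
det = -62.730·-22.758 − 23.244·-38.156 = 2314.507404
x = (1648.522603·-22.758 − 23.244·-20.530088) / 2314.507404 = -16.003352
y = (-62.730·-20.530088 − 1648.522603·-38.156) / 2314.507404 = 27.733280
|P − Q| = √((-16.003352 − -9.183)² + (27.733280 − -9.126)²) = 37.484979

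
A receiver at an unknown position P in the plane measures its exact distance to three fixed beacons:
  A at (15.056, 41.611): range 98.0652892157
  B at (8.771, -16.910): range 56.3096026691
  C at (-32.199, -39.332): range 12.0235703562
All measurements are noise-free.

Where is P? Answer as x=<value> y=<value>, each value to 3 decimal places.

eq1: (x − 15.056)² + (y − 41.611)² = 98.0652892157²
eq2: (x − 8.771)² + (y + 16.910)² = 56.3096026691²
eq3: (x + 32.199)² + (y + 39.332)² = 12.0235703562²
eq2−eq1, eq2−eq3 (x²,y² cancel):
  12.570·x + 117.042·y = -4850.749680
  -81.940·x − 44.844·y = 5247.108393
det = 12.570·-44.844 − 117.042·-81.940 = 9026.732400
x = (-4850.749680·-44.844 − 117.042·5247.108393) / 9026.732400 = -43.936723
y = (12.570·5247.108393 − -4850.749680·-81.940) / 9026.732400 = -36.725834

x=-43.937 y=-36.726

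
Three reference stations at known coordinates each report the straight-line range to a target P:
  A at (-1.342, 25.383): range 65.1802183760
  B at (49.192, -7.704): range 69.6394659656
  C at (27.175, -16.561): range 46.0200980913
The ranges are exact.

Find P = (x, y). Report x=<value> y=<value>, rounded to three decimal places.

eq1: (x + 1.342)² + (y − 25.383)² = 65.1802183760²
eq2: (x − 49.192)² + (y + 7.704)² = 69.6394659656²
eq3: (x − 27.175)² + (y + 16.561)² = 46.0200980913²
eq3−eq1, eq3−eq2 (x²,y² cancel):
  -57.034·x + 83.888·y = -2497.261132
  44.034·x + 17.714·y = -1265.348658
det = -57.034·17.714 − 83.888·44.034 = -4704.224468
x = (-2497.261132·17.714 − 83.888·-1265.348658) / -4704.224468 = -13.160742
y = (-57.034·-1265.348658 − -2497.261132·44.034) / -4704.224468 = -38.716752

x=-13.161 y=-38.717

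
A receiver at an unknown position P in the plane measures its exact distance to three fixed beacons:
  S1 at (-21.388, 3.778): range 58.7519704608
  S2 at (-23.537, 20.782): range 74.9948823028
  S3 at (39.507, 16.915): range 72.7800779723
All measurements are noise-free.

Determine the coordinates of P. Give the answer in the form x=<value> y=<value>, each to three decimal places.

x=6.484 y=-47.942

eq1: (x + 21.388)² + (y − 3.778)² = 58.7519704608²
eq2: (x + 23.537)² + (y − 20.782)² = 74.9948823028²
eq3: (x − 39.507)² + (y − 16.915)² = 72.7800779723²
eq3−eq1, eq3−eq2 (x²,y² cancel):
  -121.790·x − 26.274·y = 469.945271
  -126.088·x + 7.734·y = -1188.331003
det = -121.790·7.734 − -26.274·-126.088 = -4254.759972
x = (469.945271·7.734 − -26.274·-1188.331003) / -4254.759972 = 6.483950
y = (-121.790·-1188.331003 − 469.945271·-126.088) / -4254.759972 = -47.941904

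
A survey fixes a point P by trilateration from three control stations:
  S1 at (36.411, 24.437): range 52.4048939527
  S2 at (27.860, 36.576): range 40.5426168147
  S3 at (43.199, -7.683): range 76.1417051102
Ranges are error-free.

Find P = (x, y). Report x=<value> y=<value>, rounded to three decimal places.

x=-11.804 y=44.968

eq1: (x − 36.411)² + (y − 24.437)² = 52.4048939527²
eq2: (x − 27.860)² + (y − 36.576)² = 40.5426168147²
eq3: (x − 43.199)² + (y + 7.683)² = 76.1417051102²
eq2−eq3, eq2−eq1 (x²,y² cancel):
  30.678·x − 88.518·y = -4342.656765
  17.102·x − 24.278·y = -1293.624618
det = 30.678·-24.278 − -88.518·17.102 = 769.034352
x = (-4342.656765·-24.278 − -88.518·-1293.624618) / 769.034352 = -11.804470
y = (30.678·-1293.624618 − -4342.656765·17.102) / 769.034352 = 44.968472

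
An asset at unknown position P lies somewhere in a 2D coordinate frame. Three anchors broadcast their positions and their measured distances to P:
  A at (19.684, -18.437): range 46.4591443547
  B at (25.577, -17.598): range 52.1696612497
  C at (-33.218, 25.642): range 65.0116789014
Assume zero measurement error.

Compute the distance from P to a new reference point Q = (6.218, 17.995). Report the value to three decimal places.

63.206

eq1: (x − 19.684)² + (y + 18.437)² = 46.4591443547²
eq2: (x − 25.577)² + (y + 17.598)² = 52.1696612497²
eq3: (x + 33.218)² + (y − 25.642)² = 65.0116789014²
eq1−eq2, eq1−eq3 (x²,y² cancel):
  11.786·x + 1.678·y = -326.731753
  -105.804·x + 88.158·y = -1034.501436
det = 11.786·88.158 − 1.678·-105.804 = 1216.569300
x = (-326.731753·88.158 − 1.678·-1034.501436) / 1216.569300 = -22.249554
y = (11.786·-1034.501436 − -326.731753·-105.804) / 1216.569300 = -38.437728
|P − Q| = √((-22.249554 − 6.218)² + (-38.437728 − 17.995)²) = 63.206443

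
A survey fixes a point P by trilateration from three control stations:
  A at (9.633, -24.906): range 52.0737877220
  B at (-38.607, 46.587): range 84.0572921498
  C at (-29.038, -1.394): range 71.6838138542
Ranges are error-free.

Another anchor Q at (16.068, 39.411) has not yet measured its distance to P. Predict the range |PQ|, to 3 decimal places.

eq1: (x − 9.633)² + (y + 24.906)² = 52.0737877220²
eq2: (x + 38.607)² + (y − 46.587)² = 84.0572921498²
eq3: (x + 29.038)² + (y + 1.394)² = 71.6838138542²
eq3−eq2, eq3−eq1 (x²,y² cancel):
  -19.138·x + 95.962·y = 888.641143
  77.342·x − 47.024·y = 2294.844646
det = -19.138·-47.024 − 95.962·77.342 = -6521.947692
x = (888.641143·-47.024 − 95.962·2294.844646) / -6521.947692 = 40.172868
y = (-19.138·2294.844646 − 888.641143·77.342) / -6521.947692 = 17.272144
|P − Q| = √((40.172868 − 16.068)² + (17.272144 − 39.411)²) = 32.728789

32.729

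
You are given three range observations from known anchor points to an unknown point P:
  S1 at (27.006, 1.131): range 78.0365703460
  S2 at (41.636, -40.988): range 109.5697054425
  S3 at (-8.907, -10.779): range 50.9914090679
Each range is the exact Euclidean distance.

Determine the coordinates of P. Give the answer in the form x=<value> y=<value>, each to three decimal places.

eq1: (x − 27.006)² + (y − 1.131)² = 78.0365703460²
eq2: (x − 41.636)² + (y + 40.988)² = 109.5697054425²
eq3: (x + 8.907)² + (y + 10.779)² = 50.9914090679²
eq3−eq1, eq3−eq2 (x²,y² cancel):
  71.826·x + 23.820·y = -2954.500806
  101.086·x − 60.418·y = -6187.345402
det = 71.826·-60.418 − 23.820·101.086 = -6747.451788
x = (-2954.500806·-60.418 − 23.820·-6187.345402) / -6747.451788 = -48.297877
y = (71.826·-6187.345402 − -2954.500806·101.086) / -6747.451788 = 21.601281

x=-48.298 y=21.601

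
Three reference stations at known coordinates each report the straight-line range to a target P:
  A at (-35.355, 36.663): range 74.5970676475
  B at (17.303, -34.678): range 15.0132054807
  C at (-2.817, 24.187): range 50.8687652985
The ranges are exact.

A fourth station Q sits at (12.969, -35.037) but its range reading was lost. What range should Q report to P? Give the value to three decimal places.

eq1: (x + 35.355)² + (y − 36.663)² = 74.5970676475²
eq2: (x − 17.303)² + (y + 34.678)² = 15.0132054807²
eq3: (x + 2.817)² + (y − 24.187)² = 50.8687652985²
eq3−eq1, eq3−eq2 (x²,y² cancel):
  -65.076·x + 24.952·y = -975.886083
  40.240·x − 117.730·y = 3271.245979
det = -65.076·-117.730 − 24.952·40.240 = 6657.329000
x = (-975.886083·-117.730 − 24.952·3271.245979) / 6657.329000 = 4.997040
y = (-65.076·3271.245979 − -975.886083·40.240) / 6657.329000 = -26.078018
|P − Q| = √((4.997040 − 12.969)² + (-26.078018 − -35.037)²) = 11.992310

11.992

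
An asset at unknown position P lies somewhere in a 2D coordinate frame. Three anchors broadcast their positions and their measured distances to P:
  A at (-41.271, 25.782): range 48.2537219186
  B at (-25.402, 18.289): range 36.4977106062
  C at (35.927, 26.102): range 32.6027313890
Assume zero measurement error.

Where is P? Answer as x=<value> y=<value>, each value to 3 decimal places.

x=5.475 y=37.748

eq1: (x + 41.271)² + (y − 25.782)² = 48.2537219186²
eq2: (x + 25.402)² + (y − 18.289)² = 36.4977106062²
eq3: (x − 35.927)² + (y − 26.102)² = 32.6027313890²
eq3−eq2, eq3−eq1 (x²,y² cancel):
  -122.658·x − 15.626·y = -1261.459393
  -154.396·x − 0.640·y = -869.540353
det = -122.658·-0.640 − -15.626·-154.396 = -2334.090776
x = (-1261.459393·-0.640 − -15.626·-869.540353) / -2334.090776 = 5.475410
y = (-122.658·-869.540353 − -1261.459393·-154.396) / -2334.090776 = 37.748405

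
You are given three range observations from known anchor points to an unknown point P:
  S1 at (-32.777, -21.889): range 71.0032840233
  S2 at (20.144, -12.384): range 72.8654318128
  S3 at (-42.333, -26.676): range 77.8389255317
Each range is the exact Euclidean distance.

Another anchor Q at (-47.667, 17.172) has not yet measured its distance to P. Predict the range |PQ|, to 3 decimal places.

41.094

eq1: (x + 32.777)² + (y + 21.889)² = 71.0032840233²
eq2: (x − 20.144)² + (y + 12.384)² = 72.8654318128²
eq3: (x + 42.333)² + (y + 26.676)² = 77.8389255317²
eq3−eq1, eq3−eq2 (x²,y² cancel):
  19.112·x + 9.574·y = 67.200171
  124.954·x + 28.584·y = -1195.020498
det = 19.112·28.584 − 9.574·124.954 = -650.012188
x = (67.200171·28.584 − 9.574·-1195.020498) / -650.012188 = -20.556501
y = (19.112·-1195.020498 − 67.200171·124.954) / -650.012188 = 48.054733
|P − Q| = √((-20.556501 − -47.667)² + (48.054733 − 17.172)²) = 41.094067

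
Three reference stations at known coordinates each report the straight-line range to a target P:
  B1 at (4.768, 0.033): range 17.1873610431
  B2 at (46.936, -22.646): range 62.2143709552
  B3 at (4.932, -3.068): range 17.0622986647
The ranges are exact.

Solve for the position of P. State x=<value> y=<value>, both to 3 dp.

eq1: (x − 4.768)² + (y − 0.033)² = 17.1873610431²
eq2: (x − 46.936)² + (y + 22.646)² = 62.2143709552²
eq3: (x − 4.932)² + (y + 3.068)² = 17.0622986647²
eq3−eq1, eq3−eq2 (x²,y² cancel):
  -0.328·x + 6.202·y = -15.285679
  84.008·x − 39.156·y = -897.413754
det = -0.328·-39.156 − 6.202·84.008 = -508.174448
x = (-15.285679·-39.156 − 6.202·-897.413754) / -508.174448 = -12.130256
y = (-0.328·-897.413754 − -15.285679·84.008) / -508.174448 = -3.106160

x=-12.130 y=-3.106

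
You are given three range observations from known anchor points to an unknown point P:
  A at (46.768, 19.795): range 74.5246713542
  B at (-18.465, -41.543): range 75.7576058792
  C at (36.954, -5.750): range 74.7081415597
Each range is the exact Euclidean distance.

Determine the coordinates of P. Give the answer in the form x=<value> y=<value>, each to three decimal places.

x=-26.430 y=33.795

eq1: (x − 46.768)² + (y − 19.795)² = 74.5246713542²
eq2: (x + 18.465)² + (y + 41.543)² = 75.7576058792²
eq3: (x − 36.954)² + (y + 5.750)² = 74.7081415597²
eq2−eq1, eq2−eq3 (x²,y² cancel):
  130.466·x + 122.676·y = 697.598983
  110.838·x + 71.586·y = -510.208025
det = 130.466·71.586 − 122.676·110.838 = -4257.623412
x = (697.598983·71.586 − 122.676·-510.208025) / -4257.623412 = -26.429909
y = (130.466·-510.208025 − 697.598983·110.838) / -4257.623412 = 33.794740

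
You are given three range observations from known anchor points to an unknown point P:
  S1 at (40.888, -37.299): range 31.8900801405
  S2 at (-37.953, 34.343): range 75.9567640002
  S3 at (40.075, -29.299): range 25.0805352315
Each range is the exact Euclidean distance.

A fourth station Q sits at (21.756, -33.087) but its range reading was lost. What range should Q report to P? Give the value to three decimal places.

22.312

eq1: (x − 40.888)² + (y + 37.299)² = 31.8900801405²
eq2: (x + 37.953)² + (y − 34.343)² = 75.9567640002²
eq3: (x − 40.075)² + (y + 29.299)² = 25.0805352315²
eq3−eq1, eq3−eq2 (x²,y² cancel):
  1.626·x − 16.000·y = 210.662955
  -156.056·x + 127.284·y = -4984.961918
det = 1.626·127.284 − -16.000·-156.056 = -2289.932216
x = (210.662955·127.284 − -16.000·-4984.961918) / -2289.932216 = 23.120932
y = (1.626·-4984.961918 − 210.662955·-156.056) / -2289.932216 = -10.816770
|P − Q| = √((23.120932 − 21.756)² + (-10.816770 − -33.087)²) = 22.312019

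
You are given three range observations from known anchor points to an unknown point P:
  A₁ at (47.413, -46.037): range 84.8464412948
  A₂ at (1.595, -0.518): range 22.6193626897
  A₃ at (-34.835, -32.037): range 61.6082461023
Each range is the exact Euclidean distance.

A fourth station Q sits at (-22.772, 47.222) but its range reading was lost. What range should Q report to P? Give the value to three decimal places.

eq1: (x − 47.413)² + (y + 46.037)² = 84.8464412948²
eq2: (x − 1.595)² + (y + 0.518)² = 22.6193626897²
eq3: (x + 34.835)² + (y + 32.037)² = 61.6082461023²
eq1−eq3, eq1−eq2 (x²,y² cancel):
  -164.496·x + 28.000·y = 1275.791269
  -91.636·x + 91.038·y = 2322.697443
det = -164.496·91.038 − 28.000·-91.636 = -12409.578848
x = (1275.791269·91.038 − 28.000·2322.697443) / -12409.578848 = -4.118589
y = (-164.496·2322.697443 − 1275.791269·-91.636) / -12409.578848 = 21.367851
|P − Q| = √((-4.118589 − -22.772)² + (21.367851 − 47.222)²) = 31.880821

31.881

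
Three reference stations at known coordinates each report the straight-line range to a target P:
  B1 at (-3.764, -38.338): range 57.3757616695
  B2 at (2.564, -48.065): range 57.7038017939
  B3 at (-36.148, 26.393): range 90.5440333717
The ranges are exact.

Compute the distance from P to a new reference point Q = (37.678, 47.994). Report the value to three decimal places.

59.284

eq1: (x + 3.764)² + (y + 38.338)² = 57.3757616695²
eq2: (x − 2.564)² + (y + 48.065)² = 57.7038017939²
eq3: (x + 36.148)² + (y − 26.393)² = 90.5440333717²
eq2−eq1, eq2−eq3 (x²,y² cancel):
  -12.656·x + 19.454·y = -795.097667
  -77.424·x + 148.916·y = -5182.043206
det = -12.656·148.916 − 19.454·-77.424 = -378.474400
x = (-795.097667·148.916 − 19.454·-5182.043206) / -378.474400 = 46.479486
y = (-12.656·-5182.043206 − -795.097667·-77.424) / -378.474400 = -10.632944
|P − Q| = √((46.479486 − 37.678)² + (-10.632944 − 47.994)²) = 59.283933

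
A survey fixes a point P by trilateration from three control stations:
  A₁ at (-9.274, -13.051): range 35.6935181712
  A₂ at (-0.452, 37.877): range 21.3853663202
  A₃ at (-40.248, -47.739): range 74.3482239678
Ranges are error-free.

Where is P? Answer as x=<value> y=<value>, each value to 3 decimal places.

x=-14.980 y=22.184

eq1: (x + 9.274)² + (y + 13.051)² = 35.6935181712²
eq2: (x + 0.452)² + (y − 37.877)² = 21.3853663202²
eq3: (x + 40.248)² + (y + 47.739)² = 74.3482239678²
eq1−eq2, eq1−eq3 (x²,y² cancel):
  17.644·x + 101.856·y = 1995.229103
  -61.948·x − 69.376·y = -611.053220
det = 17.644·-69.376 − 101.856·-61.948 = 5085.705344
x = (1995.229103·-69.376 − 101.856·-611.053220) / 5085.705344 = -14.979550
y = (17.644·-611.053220 − 1995.229103·-61.948) / 5085.705344 = 22.183556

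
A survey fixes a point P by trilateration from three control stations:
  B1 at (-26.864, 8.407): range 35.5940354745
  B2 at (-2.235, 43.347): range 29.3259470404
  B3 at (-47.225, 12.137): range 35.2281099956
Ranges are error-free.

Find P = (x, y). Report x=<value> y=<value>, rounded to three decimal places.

eq1: (x + 26.864)² + (y − 8.407)² = 35.5940354745²
eq2: (x + 2.235)² + (y − 43.347)² = 29.3259470404²
eq3: (x + 47.225)² + (y − 12.137)² = 35.2281099956²
eq1−eq2, eq1−eq3 (x²,y² cancel):
  49.258·x + 69.880·y = 1498.529681
  -40.722·x + 7.460·y = 1611.070876
det = 49.258·7.460 − 69.880·-40.722 = 3213.118040
x = (1498.529681·7.460 − 69.880·1611.070876) / 3213.118040 = -31.558941
y = (49.258·1611.070876 − 1498.529681·-40.722) / 3213.118040 = 43.690040

x=-31.559 y=43.690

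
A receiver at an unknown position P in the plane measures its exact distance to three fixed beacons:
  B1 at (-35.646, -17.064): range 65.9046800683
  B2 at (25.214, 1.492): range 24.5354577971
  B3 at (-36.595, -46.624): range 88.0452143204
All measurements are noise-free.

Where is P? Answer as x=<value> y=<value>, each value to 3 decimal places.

x=15.787 y=24.144

eq1: (x + 35.646)² + (y + 17.064)² = 65.9046800683²
eq2: (x − 25.214)² + (y − 1.492)² = 24.5354577971²
eq3: (x + 36.595)² + (y + 46.624)² = 88.0452143204²
eq3−eq2, eq3−eq1 (x²,y² cancel):
  123.618·x + 96.232·y = 4274.951534
  1.898·x + 59.120·y = 1457.358921
det = 123.618·59.120 − 96.232·1.898 = 7125.647824
x = (4274.951534·59.120 − 96.232·1457.358921) / 7125.647824 = 15.786715
y = (123.618·1457.358921 − 4274.951534·1.898) / 7125.647824 = 24.144042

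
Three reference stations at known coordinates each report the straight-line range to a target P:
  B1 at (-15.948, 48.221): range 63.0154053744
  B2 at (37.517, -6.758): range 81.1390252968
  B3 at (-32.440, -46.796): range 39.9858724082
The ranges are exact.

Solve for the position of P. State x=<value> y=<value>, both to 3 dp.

x=-43.605 y=-8.401

eq1: (x + 15.948)² + (y − 48.221)² = 63.0154053744²
eq2: (x − 37.517)² + (y + 6.758)² = 81.1390252968²
eq3: (x + 32.440)² + (y + 46.796)² = 39.9858724082²
eq3−eq2, eq3−eq1 (x²,y² cancel):
  139.914·x + 80.076·y = -6773.694797
  32.984·x + 190.034·y = -3034.686993
det = 139.914·190.034 − 80.076·32.984 = 23947.190292
x = (-6773.694797·190.034 − 80.076·-3034.686993) / 23947.190292 = -43.605396
y = (139.914·-3034.686993 − -6773.694797·32.984) / 23947.190292 = -8.400637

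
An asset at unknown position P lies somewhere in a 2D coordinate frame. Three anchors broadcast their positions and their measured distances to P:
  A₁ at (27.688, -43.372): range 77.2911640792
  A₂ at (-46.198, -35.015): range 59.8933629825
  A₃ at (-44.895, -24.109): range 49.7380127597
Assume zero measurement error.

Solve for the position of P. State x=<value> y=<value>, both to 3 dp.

x=-18.904 y=18.298

eq1: (x − 27.688)² + (y + 43.372)² = 77.2911640792²
eq2: (x + 46.198)² + (y + 35.015)² = 59.8933629825²
eq3: (x + 44.895)² + (y + 24.109)² = 49.7380127597²
eq2−eq3, eq2−eq1 (x²,y² cancel):
  2.606·x + 21.812·y = 349.844493
  147.772·x − 16.714·y = -3099.258816
det = 2.606·-16.714 − 21.812·147.772 = -3266.759548
x = (349.844493·-16.714 − 21.812·-3099.258816) / -3266.759548 = -18.903666
y = (2.606·-3099.258816 − 349.844493·147.772) / -3266.759548 = 18.297609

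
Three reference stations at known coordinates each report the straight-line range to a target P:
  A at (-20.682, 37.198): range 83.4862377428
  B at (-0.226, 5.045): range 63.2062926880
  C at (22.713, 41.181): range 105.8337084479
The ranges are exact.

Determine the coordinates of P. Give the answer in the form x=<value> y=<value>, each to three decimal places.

x=-40.097 y=-43.999

eq1: (x + 20.682)² + (y − 37.198)² = 83.4862377428²
eq2: (x + 0.226)² + (y − 5.045)² = 63.2062926880²
eq3: (x − 22.713)² + (y − 41.181)² = 105.8337084479²
eq3−eq1, eq3−eq2 (x²,y² cancel):
  -86.790·x − 7.966·y = 3830.503149
  -45.878·x − 72.272·y = 5019.486379
det = -86.790·-72.272 − -7.966·-45.878 = 5907.022732
x = (3830.503149·-72.272 − -7.966·5019.486379) / 5907.022732 = -40.096831
y = (-86.790·5019.486379 − 3830.503149·-45.878) / 5907.022732 = -43.999390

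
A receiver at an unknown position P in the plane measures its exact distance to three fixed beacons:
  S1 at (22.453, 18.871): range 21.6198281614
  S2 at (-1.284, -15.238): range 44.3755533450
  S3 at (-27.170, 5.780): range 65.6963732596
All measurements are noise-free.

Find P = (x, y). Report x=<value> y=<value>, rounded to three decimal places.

eq1: (x − 22.453)² + (y − 18.871)² = 21.6198281614²
eq2: (x + 1.284)² + (y + 15.238)² = 44.3755533450²
eq3: (x + 27.170)² + (y − 5.780)² = 65.6963732596²
eq3−eq1, eq3−eq2 (x²,y² cancel):
  99.246·x + 26.182·y = 3937.231040
  51.772·x − 42.036·y = 1809.051725
det = 99.246·-42.036 − 26.182·51.772 = -5527.399360
x = (3937.231040·-42.036 − 26.182·1809.051725) / -5527.399360 = 38.511789
y = (99.246·1809.051725 − 3937.231040·51.772) / -5527.399360 = 4.395770

x=38.512 y=4.396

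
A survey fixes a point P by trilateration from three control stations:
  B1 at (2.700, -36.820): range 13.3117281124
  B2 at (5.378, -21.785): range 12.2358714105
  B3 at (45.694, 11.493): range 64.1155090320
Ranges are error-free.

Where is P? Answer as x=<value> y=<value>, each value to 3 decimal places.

eq1: (x − 2.700)² + (y + 36.820)² = 13.3117281124²
eq2: (x − 5.378)² + (y + 21.785)² = 12.2358714105²
eq3: (x − 45.694)² + (y − 11.493)² = 64.1155090320²
eq3−eq2, eq3−eq1 (x²,y² cancel):
  -80.632·x − 66.556·y = 2244.560373
  -85.988·x − 96.626·y = 3076.568108
det = -80.632·-96.626 − -66.556·-85.988 = 2068.130304
x = (2244.560373·-96.626 − -66.556·3076.568108) / 2068.130304 = -5.859797
y = (-80.632·3076.568108 − 2244.560373·-85.988) / 2068.130304 = -26.625296

x=-5.860 y=-26.625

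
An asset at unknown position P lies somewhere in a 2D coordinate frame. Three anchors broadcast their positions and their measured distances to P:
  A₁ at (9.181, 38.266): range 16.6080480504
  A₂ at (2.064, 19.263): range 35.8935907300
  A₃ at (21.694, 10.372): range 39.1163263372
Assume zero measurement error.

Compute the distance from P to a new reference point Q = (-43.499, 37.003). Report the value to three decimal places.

66.113

eq1: (x − 9.181)² + (y − 38.266)² = 16.6080480504²
eq2: (x − 2.064)² + (y − 19.263)² = 35.8935907300²
eq3: (x − 21.694)² + (y − 10.372)² = 39.1163263372²
eq2−eq3, eq2−eq1 (x²,y² cancel):
  39.260·x − 17.782·y = -38.852376
  14.234·x + 38.006·y = 2185.776847
det = 39.260·38.006 − -17.782·14.234 = 1745.224548
x = (-38.852376·38.006 − -17.782·2185.776847) / 1745.224548 = 21.424670
y = (39.260·2185.776847 − -38.852376·14.234) / 1745.224548 = 49.487399
|P − Q| = √((21.424670 − -43.499)² + (49.487399 − 37.003)²) = 66.113109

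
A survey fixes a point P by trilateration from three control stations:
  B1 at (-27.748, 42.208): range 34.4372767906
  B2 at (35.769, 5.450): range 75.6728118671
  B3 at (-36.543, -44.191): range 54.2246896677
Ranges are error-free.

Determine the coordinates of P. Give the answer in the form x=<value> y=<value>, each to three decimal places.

x=-39.771 y=9.938

eq1: (x + 27.748)² + (y − 42.208)² = 34.4372767906²
eq2: (x − 35.769)² + (y − 5.450)² = 75.6728118671²
eq3: (x + 36.543)² + (y + 44.191)² = 54.2246896677²
eq1−eq3, eq1−eq2 (x²,y² cancel):
  -17.590·x − 172.798·y = -1017.622375
  127.034·x − 73.516·y = -5782.791330
det = -17.590·-73.516 − -172.798·127.034 = 23244.367572
x = (-1017.622375·-73.516 − -172.798·-5782.791330) / 23244.367572 = -39.770635
y = (-17.590·-5782.791330 − -1017.622375·127.034) / 23244.367572 = 9.937545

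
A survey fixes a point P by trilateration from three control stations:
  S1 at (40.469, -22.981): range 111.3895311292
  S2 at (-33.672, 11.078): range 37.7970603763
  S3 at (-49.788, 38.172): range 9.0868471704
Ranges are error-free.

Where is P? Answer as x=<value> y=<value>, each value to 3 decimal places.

eq1: (x − 40.469)² + (y + 22.981)² = 111.3895311292²
eq2: (x + 33.672)² + (y − 11.078)² = 37.7970603763²
eq3: (x + 49.788)² + (y − 38.172)² = 9.0868471704²
eq1−eq3, eq1−eq2 (x²,y² cancel):
  -180.514·x + 122.306·y = 14095.137060
  -148.282·x + 68.118·y = 10069.669218
det = -180.514·68.118 − 122.306·-148.282 = 5839.525640
x = (14095.137060·68.118 − 122.306·10069.669218) / 5839.525640 = -46.484669
y = (-180.514·10069.669218 − 14095.137060·-148.282) / 5839.525640 = 46.637152

x=-46.485 y=46.637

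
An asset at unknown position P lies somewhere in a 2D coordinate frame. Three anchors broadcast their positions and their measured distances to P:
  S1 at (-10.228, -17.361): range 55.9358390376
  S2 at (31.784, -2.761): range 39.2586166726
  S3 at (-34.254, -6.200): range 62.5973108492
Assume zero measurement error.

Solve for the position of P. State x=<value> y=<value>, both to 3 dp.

x=14.830 y=32.648

eq1: (x + 10.228)² + (y + 17.361)² = 55.9358390376²
eq2: (x − 31.784)² + (y + 2.761)² = 39.2586166726²
eq3: (x + 34.254)² + (y + 6.200)² = 62.5973108492²
eq2−eq1, eq2−eq3 (x²,y² cancel):
  -84.024·x − 29.200·y = -2199.408578
  -132.076·x − 6.878·y = -2183.253603
det = -84.024·-6.878 − -29.200·-132.076 = -3278.702128
x = (-2199.408578·-6.878 − -29.200·-2183.253603) / -3278.702128 = 14.830098
y = (-84.024·-2183.253603 − -2199.408578·-132.076) / -3278.702128 = 32.648097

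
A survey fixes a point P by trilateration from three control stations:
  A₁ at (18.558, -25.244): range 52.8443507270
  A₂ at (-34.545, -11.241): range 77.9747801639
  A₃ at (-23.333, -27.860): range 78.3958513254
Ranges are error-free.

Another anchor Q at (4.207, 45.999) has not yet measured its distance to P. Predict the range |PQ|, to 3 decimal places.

eq1: (x − 18.558)² + (y + 25.244)² = 52.8443507270²
eq2: (x + 34.545)² + (y + 11.241)² = 77.9747801639²
eq3: (x + 23.333)² + (y + 27.860)² = 78.3958513254²
eq3−eq1, eq3−eq2 (x²,y² cancel):
  83.782·x + 5.232·y = 3014.434512
  -22.424·x + 33.238·y = 64.951780
det = 83.782·33.238 − 5.232·-22.424 = 2902.068484
x = (3014.434512·33.238 − 5.232·64.951780) / 2902.068484 = 34.407853
y = (83.782·64.951780 − 3014.434512·-22.424) / 2902.068484 = 25.167383
|P − Q| = √((34.407853 − 4.207)² + (25.167383 − 45.999)²) = 36.688524

36.689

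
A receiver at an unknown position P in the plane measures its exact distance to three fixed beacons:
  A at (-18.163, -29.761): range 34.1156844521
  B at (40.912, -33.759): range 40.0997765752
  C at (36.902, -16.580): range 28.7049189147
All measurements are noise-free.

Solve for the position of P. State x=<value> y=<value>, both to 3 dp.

eq1: (x + 18.163)² + (y + 29.761)² = 34.1156844521²
eq2: (x − 40.912)² + (y + 33.759)² = 40.0997765752²
eq3: (x − 36.902)² + (y + 16.580)² = 28.7049189147²
eq1−eq2, eq1−eq3 (x²,y² cancel):
  118.150·x − 7.996·y = 1153.737979
  110.130·x + 26.362·y = 760.949870
det = 118.150·26.362 − -7.996·110.130 = 3995.269780
x = (1153.737979·26.362 − -7.996·760.949870) / 3995.269780 = 9.135652
y = (118.150·760.949870 − 1153.737979·110.130) / 3995.269780 = -9.299732

x=9.136 y=-9.300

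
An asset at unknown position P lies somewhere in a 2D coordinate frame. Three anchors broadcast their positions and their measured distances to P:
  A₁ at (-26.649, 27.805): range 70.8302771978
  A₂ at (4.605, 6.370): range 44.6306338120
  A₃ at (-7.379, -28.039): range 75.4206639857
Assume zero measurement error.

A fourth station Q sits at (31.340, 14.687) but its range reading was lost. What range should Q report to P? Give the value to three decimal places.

eq1: (x + 26.649)² + (y − 27.805)² = 70.8302771978²
eq2: (x − 4.605)² + (y − 6.370)² = 44.6306338120²
eq3: (x + 7.379)² + (y + 28.039)² = 75.4206639857²
eq1−eq2, eq1−eq3 (x²,y² cancel):
  62.508·x − 42.870·y = 1603.530392
  38.540·x − 111.688·y = -1314.000452
det = 62.508·-111.688 − -42.870·38.540 = -5329.183704
x = (1603.530392·-111.688 − -42.870·-1314.000452) / -5329.183704 = 44.176804
y = (62.508·-1314.000452 − 1603.530392·38.540) / -5329.183704 = 27.008940
|P − Q| = √((44.176804 − 31.340)² + (27.008940 − 14.687)²) = 17.793643

17.794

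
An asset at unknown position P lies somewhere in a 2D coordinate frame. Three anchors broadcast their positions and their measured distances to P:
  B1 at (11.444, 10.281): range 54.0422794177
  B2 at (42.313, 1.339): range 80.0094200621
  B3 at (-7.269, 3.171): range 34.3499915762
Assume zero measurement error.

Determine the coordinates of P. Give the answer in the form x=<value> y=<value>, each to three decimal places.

eq1: (x − 11.444)² + (y − 10.281)² = 54.0422794177²
eq2: (x − 42.313)² + (y − 1.339)² = 80.0094200621²
eq3: (x + 7.269)² + (y − 3.171)² = 34.3499915762²
eq3−eq2, eq3−eq1 (x²,y² cancel):
  99.164·x − 3.664·y = -3492.296089
  37.426·x + 14.220·y = -1566.875548
det = 99.164·14.220 − -3.664·37.426 = 1547.240944
x = (-3492.296089·14.220 − -3.664·-1566.875548) / 1547.240944 = -35.806629
y = (99.164·-1566.875548 − -3492.296089·37.426) / 1547.240944 = -15.947725

x=-35.807 y=-15.948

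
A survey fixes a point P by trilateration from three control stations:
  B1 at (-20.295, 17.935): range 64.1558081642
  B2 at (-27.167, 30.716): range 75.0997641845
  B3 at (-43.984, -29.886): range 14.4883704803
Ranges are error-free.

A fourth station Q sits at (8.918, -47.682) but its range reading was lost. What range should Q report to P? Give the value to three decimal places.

eq1: (x + 20.295)² + (y − 17.935)² = 64.1558081642²
eq2: (x + 27.167)² + (y − 30.716)² = 75.0997641845²
eq3: (x + 43.984)² + (y + 29.886)² = 14.4883704803²
eq3−eq1, eq3−eq2 (x²,y² cancel):
  47.378·x + 95.642·y = -6000.268844
  33.634·x + 121.204·y = -6576.308408
det = 47.378·121.204 − 95.642·33.634 = 2525.580084
x = (-6000.268844·121.204 − 95.642·-6576.308408) / 2525.580084 = -38.915929
y = (47.378·-6576.308408 − -6000.268844·33.634) / 2525.580084 = -43.459045
|P − Q| = √((-38.915929 − 8.918)² + (-43.459045 − -47.682)²) = 48.019977

48.020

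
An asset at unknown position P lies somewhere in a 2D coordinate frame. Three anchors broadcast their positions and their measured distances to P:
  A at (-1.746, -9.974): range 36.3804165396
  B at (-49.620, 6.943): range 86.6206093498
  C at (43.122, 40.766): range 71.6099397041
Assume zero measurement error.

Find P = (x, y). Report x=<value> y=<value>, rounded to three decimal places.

x=28.991 y=-29.436

eq1: (x + 1.746)² + (y + 9.974)² = 36.3804165396²
eq2: (x + 49.620)² + (y − 6.943)² = 86.6206093498²
eq3: (x − 43.122)² + (y − 40.766)² = 71.6099397041²
eq3−eq2, eq3−eq1 (x²,y² cancel):
  -185.484·x − 67.646·y = -3386.170491
  -89.736·x − 101.480·y = 385.604309
det = -185.484·-101.480 − -67.646·-89.736 = 12752.634864
x = (-3386.170491·-101.480 − -67.646·385.604309) / 12752.634864 = 28.991120
y = (-185.484·385.604309 − -3386.170491·-89.736) / 12752.634864 = -29.435864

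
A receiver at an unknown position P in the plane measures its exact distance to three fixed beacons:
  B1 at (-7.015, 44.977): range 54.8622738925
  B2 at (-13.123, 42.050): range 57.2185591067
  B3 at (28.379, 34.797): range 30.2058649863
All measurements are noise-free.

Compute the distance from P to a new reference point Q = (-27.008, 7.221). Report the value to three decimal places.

57.242

eq1: (x + 7.015)² + (y − 44.977)² = 54.8622738925²
eq2: (x + 13.123)² + (y − 42.050)² = 57.2185591067²
eq3: (x − 28.379)² + (y − 34.797)² = 30.2058649863²
eq2−eq3, eq2−eq1 (x²,y² cancel):
  83.004·x − 14.506·y = 2437.352448
  12.216·x + 5.854·y = 395.819535
det = 83.004·5.854 − -14.506·12.216 = 663.110712
x = (2437.352448·5.854 − -14.506·395.819535) / 663.110712 = 30.175986
y = (83.004·395.819535 − 2437.352448·12.216) / 663.110712 = 4.644635
|P − Q| = √((30.175986 − -27.008)² + (4.644635 − 7.221)²) = 57.241994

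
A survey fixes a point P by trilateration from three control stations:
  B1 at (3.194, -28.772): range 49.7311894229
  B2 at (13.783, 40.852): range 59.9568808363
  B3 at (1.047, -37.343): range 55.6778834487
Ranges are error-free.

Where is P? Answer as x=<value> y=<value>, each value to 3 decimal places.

x=48.420 y=-8.088

eq1: (x − 3.194)² + (y + 28.772)² = 49.7311894229²
eq2: (x − 13.783)² + (y − 40.852)² = 59.9568808363²
eq3: (x − 1.047)² + (y + 37.343)² = 55.6778834487²
eq1−eq2, eq1−eq3 (x²,y² cancel):
  21.178·x + 139.248·y = -100.808985
  -4.294·x − 17.142·y = -69.269266
det = 21.178·-17.142 − 139.248·-4.294 = 234.897636
x = (-100.808985·-17.142 − 139.248·-69.269266) / 234.897636 = 48.419706
y = (21.178·-69.269266 − -100.808985·-4.294) / 234.897636 = -8.088026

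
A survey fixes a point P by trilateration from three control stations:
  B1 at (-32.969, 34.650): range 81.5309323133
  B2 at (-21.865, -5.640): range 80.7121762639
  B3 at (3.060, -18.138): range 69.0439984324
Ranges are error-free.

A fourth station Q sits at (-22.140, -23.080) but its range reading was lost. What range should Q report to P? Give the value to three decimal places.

90.735

eq1: (x + 32.969)² + (y − 34.650)² = 81.5309323133²
eq2: (x + 21.865)² + (y + 5.640)² = 80.7121762639²
eq3: (x − 3.060)² + (y + 18.138)² = 69.0439984324²
eq3−eq2, eq3−eq1 (x²,y² cancel):
  -49.850·x + 24.996·y = -1575.844497
  -72.058·x + 105.576·y = 69.007613
det = -49.850·105.576 − 24.996·-72.058 = -3461.801832
x = (-1575.844497·105.576 − 24.996·69.007613) / -3461.801832 = 48.557451
y = (-49.850·69.007613 − -1575.844497·-72.058) / -3461.801832 = 33.795185
|P − Q| = √((48.557451 − -22.140)² + (33.795185 − -23.080)²) = 90.735419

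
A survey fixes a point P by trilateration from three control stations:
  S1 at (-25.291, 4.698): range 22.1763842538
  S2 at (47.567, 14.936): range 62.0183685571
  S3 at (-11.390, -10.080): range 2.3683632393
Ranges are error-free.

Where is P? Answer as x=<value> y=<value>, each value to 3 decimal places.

x=-9.043 y=-10.394

eq1: (x + 25.291)² + (y − 4.698)² = 22.1763842538²
eq2: (x − 47.567)² + (y − 14.936)² = 62.0183685571²
eq3: (x + 11.390)² + (y + 10.080)² = 2.3683632393²
eq3−eq2, eq3−eq1 (x²,y² cancel):
  117.914·x + 50.032·y = -1586.303809
  -27.802·x + 29.556·y = -55.815489
det = 117.914·29.556 − 50.032·-27.802 = 4876.055848
x = (-1586.303809·29.556 − 50.032·-55.815489) / 4876.055848 = -9.042603
y = (117.914·-55.815489 − -1586.303809·-27.802) / 4876.055848 = -10.394435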